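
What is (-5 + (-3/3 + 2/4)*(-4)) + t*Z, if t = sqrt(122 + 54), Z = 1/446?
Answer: -3 + 2*sqrt(11)/223 ≈ -2.9703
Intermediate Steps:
Z = 1/446 ≈ 0.0022422
t = 4*sqrt(11) (t = sqrt(176) = 4*sqrt(11) ≈ 13.266)
(-5 + (-3/3 + 2/4)*(-4)) + t*Z = (-5 + (-3/3 + 2/4)*(-4)) + (4*sqrt(11))*(1/446) = (-5 + (-3*1/3 + 2*(1/4))*(-4)) + 2*sqrt(11)/223 = (-5 + (-1 + 1/2)*(-4)) + 2*sqrt(11)/223 = (-5 - 1/2*(-4)) + 2*sqrt(11)/223 = (-5 + 2) + 2*sqrt(11)/223 = -3 + 2*sqrt(11)/223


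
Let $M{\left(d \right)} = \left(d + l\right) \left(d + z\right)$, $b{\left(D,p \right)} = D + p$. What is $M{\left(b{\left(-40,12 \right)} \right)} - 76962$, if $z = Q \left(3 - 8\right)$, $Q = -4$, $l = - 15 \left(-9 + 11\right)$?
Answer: $-76498$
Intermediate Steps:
$l = -30$ ($l = \left(-15\right) 2 = -30$)
$z = 20$ ($z = - 4 \left(3 - 8\right) = \left(-4\right) \left(-5\right) = 20$)
$M{\left(d \right)} = \left(-30 + d\right) \left(20 + d\right)$ ($M{\left(d \right)} = \left(d - 30\right) \left(d + 20\right) = \left(-30 + d\right) \left(20 + d\right)$)
$M{\left(b{\left(-40,12 \right)} \right)} - 76962 = \left(-600 + \left(-40 + 12\right)^{2} - 10 \left(-40 + 12\right)\right) - 76962 = \left(-600 + \left(-28\right)^{2} - -280\right) - 76962 = \left(-600 + 784 + 280\right) - 76962 = 464 - 76962 = -76498$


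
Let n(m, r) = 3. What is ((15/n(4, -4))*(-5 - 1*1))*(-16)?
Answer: 480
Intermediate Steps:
((15/n(4, -4))*(-5 - 1*1))*(-16) = ((15/3)*(-5 - 1*1))*(-16) = ((15*(⅓))*(-5 - 1))*(-16) = (5*(-6))*(-16) = -30*(-16) = 480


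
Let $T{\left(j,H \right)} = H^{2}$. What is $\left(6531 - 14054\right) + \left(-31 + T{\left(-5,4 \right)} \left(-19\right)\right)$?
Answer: $-7858$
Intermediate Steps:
$\left(6531 - 14054\right) + \left(-31 + T{\left(-5,4 \right)} \left(-19\right)\right) = \left(6531 - 14054\right) + \left(-31 + 4^{2} \left(-19\right)\right) = -7523 + \left(-31 + 16 \left(-19\right)\right) = -7523 - 335 = -7858$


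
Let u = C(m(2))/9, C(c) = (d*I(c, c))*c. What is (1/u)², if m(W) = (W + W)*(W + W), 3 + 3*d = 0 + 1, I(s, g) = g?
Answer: 729/262144 ≈ 0.0027809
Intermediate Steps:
d = -⅔ (d = -1 + (0 + 1)/3 = -1 + (⅓)*1 = -1 + ⅓ = -⅔ ≈ -0.66667)
m(W) = 4*W² (m(W) = (2*W)*(2*W) = 4*W²)
C(c) = -2*c²/3 (C(c) = (-2*c/3)*c = -2*c²/3)
u = -512/27 (u = -2*(4*2²)²/3/9 = -2*(4*4)²/3*(⅑) = -⅔*16²*(⅑) = -⅔*256*(⅑) = -512/3*⅑ = -512/27 ≈ -18.963)
(1/u)² = (1/(-512/27))² = (-27/512)² = 729/262144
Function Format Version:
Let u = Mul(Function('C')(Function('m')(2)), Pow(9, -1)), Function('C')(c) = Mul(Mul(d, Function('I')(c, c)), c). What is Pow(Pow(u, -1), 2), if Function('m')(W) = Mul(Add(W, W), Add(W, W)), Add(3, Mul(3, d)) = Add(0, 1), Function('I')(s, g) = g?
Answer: Rational(729, 262144) ≈ 0.0027809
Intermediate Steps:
d = Rational(-2, 3) (d = Add(-1, Mul(Rational(1, 3), Add(0, 1))) = Add(-1, Mul(Rational(1, 3), 1)) = Add(-1, Rational(1, 3)) = Rational(-2, 3) ≈ -0.66667)
Function('m')(W) = Mul(4, Pow(W, 2)) (Function('m')(W) = Mul(Mul(2, W), Mul(2, W)) = Mul(4, Pow(W, 2)))
Function('C')(c) = Mul(Rational(-2, 3), Pow(c, 2)) (Function('C')(c) = Mul(Mul(Rational(-2, 3), c), c) = Mul(Rational(-2, 3), Pow(c, 2)))
u = Rational(-512, 27) (u = Mul(Mul(Rational(-2, 3), Pow(Mul(4, Pow(2, 2)), 2)), Pow(9, -1)) = Mul(Mul(Rational(-2, 3), Pow(Mul(4, 4), 2)), Rational(1, 9)) = Mul(Mul(Rational(-2, 3), Pow(16, 2)), Rational(1, 9)) = Mul(Mul(Rational(-2, 3), 256), Rational(1, 9)) = Mul(Rational(-512, 3), Rational(1, 9)) = Rational(-512, 27) ≈ -18.963)
Pow(Pow(u, -1), 2) = Pow(Pow(Rational(-512, 27), -1), 2) = Pow(Rational(-27, 512), 2) = Rational(729, 262144)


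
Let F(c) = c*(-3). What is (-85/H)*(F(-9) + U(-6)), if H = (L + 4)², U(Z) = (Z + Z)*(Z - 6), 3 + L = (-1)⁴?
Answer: -14535/4 ≈ -3633.8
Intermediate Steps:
L = -2 (L = -3 + (-1)⁴ = -3 + 1 = -2)
U(Z) = 2*Z*(-6 + Z) (U(Z) = (2*Z)*(-6 + Z) = 2*Z*(-6 + Z))
H = 4 (H = (-2 + 4)² = 2² = 4)
F(c) = -3*c
(-85/H)*(F(-9) + U(-6)) = (-85/4)*(-3*(-9) + 2*(-6)*(-6 - 6)) = (-85*¼)*(27 + 2*(-6)*(-12)) = -85*(27 + 144)/4 = -85/4*171 = -14535/4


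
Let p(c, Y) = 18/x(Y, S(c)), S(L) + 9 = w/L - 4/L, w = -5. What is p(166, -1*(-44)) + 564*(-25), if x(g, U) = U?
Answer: -2355032/167 ≈ -14102.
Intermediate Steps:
S(L) = -9 - 9/L (S(L) = -9 + (-5/L - 4/L) = -9 - 9/L)
p(c, Y) = 18/(-9 - 9/c)
p(166, -1*(-44)) + 564*(-25) = -2*166/(1 + 166) + 564*(-25) = -2*166/167 - 14100 = -2*166*1/167 - 14100 = -332/167 - 14100 = -2355032/167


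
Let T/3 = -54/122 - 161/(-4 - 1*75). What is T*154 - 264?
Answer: 2279640/4819 ≈ 473.05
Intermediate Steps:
T = 23064/4819 (T = 3*(-54/122 - 161/(-4 - 1*75)) = 3*(-54*1/122 - 161/(-4 - 75)) = 3*(-27/61 - 161/(-79)) = 3*(-27/61 - 161*(-1/79)) = 3*(-27/61 + 161/79) = 3*(7688/4819) = 23064/4819 ≈ 4.7861)
T*154 - 264 = (23064/4819)*154 - 264 = 3551856/4819 - 264 = 2279640/4819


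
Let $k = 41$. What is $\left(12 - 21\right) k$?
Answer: $-369$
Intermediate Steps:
$\left(12 - 21\right) k = \left(12 - 21\right) 41 = \left(-9\right) 41 = -369$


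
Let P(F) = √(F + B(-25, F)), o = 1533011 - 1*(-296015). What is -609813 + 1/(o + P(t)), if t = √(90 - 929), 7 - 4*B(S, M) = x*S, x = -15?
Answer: -609813 + 1/(1829026 + √(-92 + I*√839)) ≈ -6.0981e+5 - 2.902e-12*I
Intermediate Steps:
B(S, M) = 7/4 + 15*S/4 (B(S, M) = 7/4 - (-15)*S/4 = 7/4 + 15*S/4)
t = I*√839 (t = √(-839) = I*√839 ≈ 28.965*I)
o = 1829026 (o = 1533011 + 296015 = 1829026)
P(F) = √(-92 + F) (P(F) = √(F + (7/4 + (15/4)*(-25))) = √(F + (7/4 - 375/4)) = √(F - 92) = √(-92 + F))
-609813 + 1/(o + P(t)) = -609813 + 1/(1829026 + √(-92 + I*√839))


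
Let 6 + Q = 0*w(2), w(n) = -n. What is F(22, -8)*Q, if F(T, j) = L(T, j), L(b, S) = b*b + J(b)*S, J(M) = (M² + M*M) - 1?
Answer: 43512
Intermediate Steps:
J(M) = -1 + 2*M² (J(M) = (M² + M²) - 1 = 2*M² - 1 = -1 + 2*M²)
L(b, S) = b² + S*(-1 + 2*b²) (L(b, S) = b*b + (-1 + 2*b²)*S = b² + S*(-1 + 2*b²))
F(T, j) = T² + j*(-1 + 2*T²)
Q = -6 (Q = -6 + 0*(-1*2) = -6 + 0*(-2) = -6 + 0 = -6)
F(22, -8)*Q = (22² - 8*(-1 + 2*22²))*(-6) = (484 - 8*(-1 + 2*484))*(-6) = (484 - 8*(-1 + 968))*(-6) = (484 - 8*967)*(-6) = (484 - 7736)*(-6) = -7252*(-6) = 43512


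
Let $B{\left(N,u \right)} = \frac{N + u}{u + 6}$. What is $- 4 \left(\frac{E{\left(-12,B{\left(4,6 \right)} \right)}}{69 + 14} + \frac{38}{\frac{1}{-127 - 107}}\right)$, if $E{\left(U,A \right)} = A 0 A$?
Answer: $35568$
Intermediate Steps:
$B{\left(N,u \right)} = \frac{N + u}{6 + u}$
$E{\left(U,A \right)} = 0$ ($E{\left(U,A \right)} = 0 A = 0$)
$- 4 \left(\frac{E{\left(-12,B{\left(4,6 \right)} \right)}}{69 + 14} + \frac{38}{\frac{1}{-127 - 107}}\right) = - 4 \left(\frac{0}{69 + 14} + \frac{38}{\frac{1}{-127 - 107}}\right) = - 4 \left(\frac{0}{83} + \frac{38}{\frac{1}{-234}}\right) = - 4 \left(0 \cdot \frac{1}{83} + \frac{38}{- \frac{1}{234}}\right) = - 4 \left(0 + 38 \left(-234\right)\right) = - 4 \left(0 - 8892\right) = \left(-4\right) \left(-8892\right) = 35568$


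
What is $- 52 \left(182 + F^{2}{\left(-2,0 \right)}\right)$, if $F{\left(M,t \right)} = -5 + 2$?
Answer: $-9932$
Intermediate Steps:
$F{\left(M,t \right)} = -3$
$- 52 \left(182 + F^{2}{\left(-2,0 \right)}\right) = - 52 \left(182 + \left(-3\right)^{2}\right) = - 52 \left(182 + 9\right) = \left(-52\right) 191 = -9932$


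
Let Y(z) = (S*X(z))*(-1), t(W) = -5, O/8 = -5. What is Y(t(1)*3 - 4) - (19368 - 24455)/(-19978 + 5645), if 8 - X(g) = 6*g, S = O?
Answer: 69939953/14333 ≈ 4879.6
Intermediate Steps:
O = -40 (O = 8*(-5) = -40)
S = -40
X(g) = 8 - 6*g
Y(z) = 320 - 240*z (Y(z) = -40*(8 - 6*z)*(-1) = (-320 + 240*z)*(-1) = 320 - 240*z)
Y(t(1)*3 - 4) - (19368 - 24455)/(-19978 + 5645) = (320 - 240*(-5*3 - 4)) - (19368 - 24455)/(-19978 + 5645) = (320 - 240*(-15 - 4)) - (-5087)/(-14333) = (320 - 240*(-19)) - (-5087)*(-1)/14333 = (320 + 4560) - 1*5087/14333 = 4880 - 5087/14333 = 69939953/14333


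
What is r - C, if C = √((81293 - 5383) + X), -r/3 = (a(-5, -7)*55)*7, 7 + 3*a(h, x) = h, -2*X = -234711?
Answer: 4620 - √773062/2 ≈ 4180.4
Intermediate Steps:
X = 234711/2 (X = -½*(-234711) = 234711/2 ≈ 1.1736e+5)
a(h, x) = -7/3 + h/3
r = 4620 (r = -3*(-7/3 + (⅓)*(-5))*55*7 = -3*(-7/3 - 5/3)*55*7 = -3*(-4*55)*7 = -(-660)*7 = -3*(-1540) = 4620)
C = √773062/2 (C = √((81293 - 5383) + 234711/2) = √(75910 + 234711/2) = √(386531/2) = √773062/2 ≈ 439.62)
r - C = 4620 - √773062/2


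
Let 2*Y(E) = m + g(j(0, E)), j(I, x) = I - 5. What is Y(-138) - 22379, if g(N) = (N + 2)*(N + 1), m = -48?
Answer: -22397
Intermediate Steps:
j(I, x) = -5 + I
g(N) = (1 + N)*(2 + N) (g(N) = (2 + N)*(1 + N) = (1 + N)*(2 + N))
Y(E) = -18 (Y(E) = (-48 + (2 + (-5 + 0)² + 3*(-5 + 0)))/2 = (-48 + (2 + (-5)² + 3*(-5)))/2 = (-48 + (2 + 25 - 15))/2 = (-48 + 12)/2 = (½)*(-36) = -18)
Y(-138) - 22379 = -18 - 22379 = -22397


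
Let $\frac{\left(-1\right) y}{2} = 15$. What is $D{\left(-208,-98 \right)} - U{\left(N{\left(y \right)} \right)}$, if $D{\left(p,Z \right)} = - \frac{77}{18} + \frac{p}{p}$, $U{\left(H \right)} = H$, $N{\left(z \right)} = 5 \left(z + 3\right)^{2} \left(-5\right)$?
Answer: $\frac{327991}{18} \approx 18222.0$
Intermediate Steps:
$y = -30$ ($y = \left(-2\right) 15 = -30$)
$N{\left(z \right)} = - 25 \left(3 + z\right)^{2}$ ($N{\left(z \right)} = 5 \left(3 + z\right)^{2} \left(-5\right) = - 25 \left(3 + z\right)^{2}$)
$D{\left(p,Z \right)} = - \frac{59}{18}$ ($D{\left(p,Z \right)} = \left(-77\right) \frac{1}{18} + 1 = - \frac{77}{18} + 1 = - \frac{59}{18}$)
$D{\left(-208,-98 \right)} - U{\left(N{\left(y \right)} \right)} = - \frac{59}{18} - - 25 \left(3 - 30\right)^{2} = - \frac{59}{18} - - 25 \left(-27\right)^{2} = - \frac{59}{18} - \left(-25\right) 729 = - \frac{59}{18} - -18225 = - \frac{59}{18} + 18225 = \frac{327991}{18}$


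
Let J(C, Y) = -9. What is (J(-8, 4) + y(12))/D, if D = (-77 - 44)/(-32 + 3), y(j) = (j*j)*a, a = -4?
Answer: -16965/121 ≈ -140.21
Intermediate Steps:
y(j) = -4*j**2 (y(j) = (j*j)*(-4) = j**2*(-4) = -4*j**2)
D = 121/29 (D = -121/(-29) = -121*(-1/29) = 121/29 ≈ 4.1724)
(J(-8, 4) + y(12))/D = (-9 - 4*12**2)/(121/29) = 29*(-9 - 4*144)/121 = 29*(-9 - 576)/121 = (29/121)*(-585) = -16965/121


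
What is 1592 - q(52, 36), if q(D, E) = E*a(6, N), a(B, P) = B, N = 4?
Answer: 1376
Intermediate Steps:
q(D, E) = 6*E (q(D, E) = E*6 = 6*E)
1592 - q(52, 36) = 1592 - 6*36 = 1592 - 1*216 = 1592 - 216 = 1376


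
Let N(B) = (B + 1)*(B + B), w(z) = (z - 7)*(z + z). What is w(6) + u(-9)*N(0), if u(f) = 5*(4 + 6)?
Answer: -12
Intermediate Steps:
u(f) = 50 (u(f) = 5*10 = 50)
w(z) = 2*z*(-7 + z) (w(z) = (-7 + z)*(2*z) = 2*z*(-7 + z))
N(B) = 2*B*(1 + B) (N(B) = (1 + B)*(2*B) = 2*B*(1 + B))
w(6) + u(-9)*N(0) = 2*6*(-7 + 6) + 50*(2*0*(1 + 0)) = 2*6*(-1) + 50*(2*0*1) = -12 + 50*0 = -12 + 0 = -12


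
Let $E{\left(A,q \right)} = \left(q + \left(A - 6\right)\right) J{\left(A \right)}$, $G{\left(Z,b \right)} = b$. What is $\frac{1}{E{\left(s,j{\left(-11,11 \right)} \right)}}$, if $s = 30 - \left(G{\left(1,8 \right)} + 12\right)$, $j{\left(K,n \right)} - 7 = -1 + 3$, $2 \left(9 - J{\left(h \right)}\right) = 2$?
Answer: $\frac{1}{104} \approx 0.0096154$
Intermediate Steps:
$J{\left(h \right)} = 8$ ($J{\left(h \right)} = 9 - 1 = 8$)
$j{\left(K,n \right)} = 9$ ($j{\left(K,n \right)} = 7 + \left(-1 + 3\right) = 7 + 2 = 9$)
$s = 10$ ($s = 30 - \left(8 + 12\right) = 30 - 20 = 10$)
$E{\left(A,q \right)} = -48 + 8 A + 8 q$ ($E{\left(A,q \right)} = \left(q + \left(A - 6\right)\right) 8 = \left(q + \left(-6 + A\right)\right) 8 = \left(-6 + A + q\right) 8 = -48 + 8 A + 8 q$)
$\frac{1}{E{\left(s,j{\left(-11,11 \right)} \right)}} = \frac{1}{-48 + 8 \cdot 10 + 8 \cdot 9} = \frac{1}{-48 + 80 + 72} = \frac{1}{104}$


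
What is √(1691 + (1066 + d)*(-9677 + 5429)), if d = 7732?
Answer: I*√37372213 ≈ 6113.3*I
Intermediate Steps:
√(1691 + (1066 + d)*(-9677 + 5429)) = √(1691 + (1066 + 7732)*(-9677 + 5429)) = √(1691 + 8798*(-4248)) = √(1691 - 37373904) = √(-37372213) = I*√37372213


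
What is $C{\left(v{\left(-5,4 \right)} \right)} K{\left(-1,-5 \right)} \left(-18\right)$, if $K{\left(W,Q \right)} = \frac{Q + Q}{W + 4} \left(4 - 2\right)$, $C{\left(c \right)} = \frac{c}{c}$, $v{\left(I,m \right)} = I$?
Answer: $120$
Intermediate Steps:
$C{\left(c \right)} = 1$
$K{\left(W,Q \right)} = \frac{4 Q}{4 + W}$ ($K{\left(W,Q \right)} = \frac{2 Q}{4 + W} 2 = \frac{4 Q}{4 + W}$)
$C{\left(v{\left(-5,4 \right)} \right)} K{\left(-1,-5 \right)} \left(-18\right) = 1 \cdot 4 \left(-5\right) \frac{1}{4 - 1} \left(-18\right) = 1 \cdot 4 \left(-5\right) \frac{1}{3} \left(-18\right) = 1 \left(- \frac{20}{3}\right) \left(-18\right) = \left(- \frac{20}{3}\right) \left(-18\right) = 120$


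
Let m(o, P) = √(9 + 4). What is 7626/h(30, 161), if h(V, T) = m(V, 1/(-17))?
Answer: 7626*√13/13 ≈ 2115.1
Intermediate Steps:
m(o, P) = √13
h(V, T) = √13
7626/h(30, 161) = 7626/(√13) = 7626*(√13/13) = 7626*√13/13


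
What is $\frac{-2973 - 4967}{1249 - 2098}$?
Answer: $\frac{7940}{849} \approx 9.3522$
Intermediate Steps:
$\frac{-2973 - 4967}{1249 - 2098} = - \frac{7940}{-849} = \left(-7940\right) \left(- \frac{1}{849}\right) = \frac{7940}{849}$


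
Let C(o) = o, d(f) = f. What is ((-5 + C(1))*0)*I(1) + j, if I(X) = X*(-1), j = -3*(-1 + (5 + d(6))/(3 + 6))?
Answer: -⅔ ≈ -0.66667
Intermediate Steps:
j = -⅔ (j = -3*(-1 + (5 + 6)/(3 + 6)) = -3*(-1 + 11/9) = -3*2/9 = -⅔ ≈ -0.66667)
I(X) = -X
((-5 + C(1))*0)*I(1) + j = ((-5 + 1)*0)*(-1*1) - ⅔ = -4*0*(-1) - ⅔ = 0*(-1) - ⅔ = 0 - ⅔ = -⅔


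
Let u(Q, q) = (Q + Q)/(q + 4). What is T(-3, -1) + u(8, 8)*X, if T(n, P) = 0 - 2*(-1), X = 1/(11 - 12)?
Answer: ⅔ ≈ 0.66667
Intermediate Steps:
u(Q, q) = 2*Q/(4 + q) (u(Q, q) = (2*Q)/(4 + q) = 2*Q/(4 + q))
X = -1 (X = 1/(-1) = -1)
T(n, P) = 2 (T(n, P) = 0 + 2 = 2)
T(-3, -1) + u(8, 8)*X = 2 + (2*8/(4 + 8))*(-1) = 2 + (2*8/12)*(-1) = 2 + (2*8*(1/12))*(-1) = 2 + (4/3)*(-1) = 2 - 4/3 = ⅔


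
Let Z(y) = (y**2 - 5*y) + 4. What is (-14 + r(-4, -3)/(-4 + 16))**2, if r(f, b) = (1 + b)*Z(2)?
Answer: 1681/9 ≈ 186.78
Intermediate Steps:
Z(y) = 4 + y**2 - 5*y
r(f, b) = -2 - 2*b (r(f, b) = (1 + b)*(4 + 2**2 - 5*2) = (1 + b)*(4 + 4 - 10) = (1 + b)*(-2) = -2 - 2*b)
(-14 + r(-4, -3)/(-4 + 16))**2 = (-14 + (-2 - 2*(-3))/(-4 + 16))**2 = (-14 + (-2 + 6)/12)**2 = (-14 + (1/12)*4)**2 = (-14 + 1/3)**2 = (-41/3)**2 = 1681/9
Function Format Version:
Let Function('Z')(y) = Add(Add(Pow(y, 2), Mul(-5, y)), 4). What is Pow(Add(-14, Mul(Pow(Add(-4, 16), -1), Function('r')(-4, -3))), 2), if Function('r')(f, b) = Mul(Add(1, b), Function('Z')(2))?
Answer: Rational(1681, 9) ≈ 186.78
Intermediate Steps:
Function('Z')(y) = Add(4, Pow(y, 2), Mul(-5, y))
Function('r')(f, b) = Add(-2, Mul(-2, b)) (Function('r')(f, b) = Mul(Add(1, b), Add(4, Pow(2, 2), Mul(-5, 2))) = Mul(Add(1, b), Add(4, 4, -10)) = Mul(Add(1, b), -2) = Add(-2, Mul(-2, b)))
Pow(Add(-14, Mul(Pow(Add(-4, 16), -1), Function('r')(-4, -3))), 2) = Pow(Add(-14, Mul(Pow(Add(-4, 16), -1), Add(-2, Mul(-2, -3)))), 2) = Pow(Add(-14, Mul(Pow(12, -1), Add(-2, 6))), 2) = Pow(Add(-14, Mul(Rational(1, 12), 4)), 2) = Pow(Add(-14, Rational(1, 3)), 2) = Pow(Rational(-41, 3), 2) = Rational(1681, 9)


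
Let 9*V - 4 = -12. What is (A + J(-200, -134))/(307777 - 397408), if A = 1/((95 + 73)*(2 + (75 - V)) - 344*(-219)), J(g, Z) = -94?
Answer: 24934813/23775877584 ≈ 0.0010487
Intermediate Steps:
V = -8/9 (V = 4/9 + (⅑)*(-12) = 4/9 - 4/3 = -8/9 ≈ -0.88889)
A = 3/265264 (A = 1/((95 + 73)*(2 + (75 - 1*(-8/9))) - 344*(-219)) = 1/(168*(2 + (75 + 8/9)) + 75336) = 1/(168*(2 + 683/9) + 75336) = 1/(168*(701/9) + 75336) = 1/(39256/3 + 75336) = 1/(265264/3) = 3/265264 ≈ 1.1309e-5)
(A + J(-200, -134))/(307777 - 397408) = (3/265264 - 94)/(307777 - 397408) = -24934813/265264/(-89631) = -24934813/265264*(-1/89631) = 24934813/23775877584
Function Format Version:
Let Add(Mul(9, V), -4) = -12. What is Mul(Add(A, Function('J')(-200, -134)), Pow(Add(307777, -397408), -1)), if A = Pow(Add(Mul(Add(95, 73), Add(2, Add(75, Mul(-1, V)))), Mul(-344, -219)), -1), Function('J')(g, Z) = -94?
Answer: Rational(24934813, 23775877584) ≈ 0.0010487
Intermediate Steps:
V = Rational(-8, 9) (V = Add(Rational(4, 9), Mul(Rational(1, 9), -12)) = Add(Rational(4, 9), Rational(-4, 3)) = Rational(-8, 9) ≈ -0.88889)
A = Rational(3, 265264) (A = Pow(Add(Mul(Add(95, 73), Add(2, Add(75, Mul(-1, Rational(-8, 9))))), Mul(-344, -219)), -1) = Pow(Add(Mul(168, Add(2, Add(75, Rational(8, 9)))), 75336), -1) = Pow(Add(Mul(168, Add(2, Rational(683, 9))), 75336), -1) = Pow(Add(Mul(168, Rational(701, 9)), 75336), -1) = Pow(Add(Rational(39256, 3), 75336), -1) = Pow(Rational(265264, 3), -1) = Rational(3, 265264) ≈ 1.1309e-5)
Mul(Add(A, Function('J')(-200, -134)), Pow(Add(307777, -397408), -1)) = Mul(Add(Rational(3, 265264), -94), Pow(Add(307777, -397408), -1)) = Mul(Rational(-24934813, 265264), Pow(-89631, -1)) = Mul(Rational(-24934813, 265264), Rational(-1, 89631)) = Rational(24934813, 23775877584)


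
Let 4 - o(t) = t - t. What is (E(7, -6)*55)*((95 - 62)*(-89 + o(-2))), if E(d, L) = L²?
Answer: -5553900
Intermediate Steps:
o(t) = 4 (o(t) = 4 - (t - t) = 4 - 1*0 = 4 + 0 = 4)
(E(7, -6)*55)*((95 - 62)*(-89 + o(-2))) = ((-6)²*55)*((95 - 62)*(-89 + 4)) = (36*55)*(33*(-85)) = 1980*(-2805) = -5553900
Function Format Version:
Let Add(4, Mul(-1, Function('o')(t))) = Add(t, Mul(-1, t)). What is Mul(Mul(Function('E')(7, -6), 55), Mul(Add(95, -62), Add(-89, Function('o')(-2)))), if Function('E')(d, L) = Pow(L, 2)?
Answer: -5553900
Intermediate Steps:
Function('o')(t) = 4 (Function('o')(t) = Add(4, Mul(-1, Add(t, Mul(-1, t)))) = Add(4, Mul(-1, 0)) = Add(4, 0) = 4)
Mul(Mul(Function('E')(7, -6), 55), Mul(Add(95, -62), Add(-89, Function('o')(-2)))) = Mul(Mul(Pow(-6, 2), 55), Mul(Add(95, -62), Add(-89, 4))) = Mul(Mul(36, 55), Mul(33, -85)) = Mul(1980, -2805) = -5553900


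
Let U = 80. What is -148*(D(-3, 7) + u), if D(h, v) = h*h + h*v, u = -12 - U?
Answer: 15392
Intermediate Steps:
u = -92 (u = -12 - 1*80 = -12 - 80 = -92)
D(h, v) = h**2 + h*v
-148*(D(-3, 7) + u) = -148*(-3*(-3 + 7) - 92) = -148*(-3*4 - 92) = -148*(-12 - 92) = -148*(-104) = 15392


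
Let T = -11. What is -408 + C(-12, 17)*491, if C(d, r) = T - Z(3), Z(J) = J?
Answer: -7282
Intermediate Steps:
C(d, r) = -14 (C(d, r) = -11 - 1*3 = -11 - 3 = -14)
-408 + C(-12, 17)*491 = -408 - 14*491 = -408 - 6874 = -7282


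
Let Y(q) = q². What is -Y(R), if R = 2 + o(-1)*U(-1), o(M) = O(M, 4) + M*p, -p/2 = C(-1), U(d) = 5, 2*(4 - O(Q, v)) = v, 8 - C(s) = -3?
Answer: -14884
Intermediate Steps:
C(s) = 11 (C(s) = 8 - 1*(-3) = 8 + 3 = 11)
O(Q, v) = 4 - v/2
p = -22 (p = -2*11 = -22)
o(M) = 2 - 22*M (o(M) = (4 - ½*4) + M*(-22) = (4 - 2) - 22*M = 2 - 22*M)
R = 122 (R = 2 + (2 - 22*(-1))*5 = 2 + (2 + 22)*5 = 2 + 24*5 = 2 + 120 = 122)
-Y(R) = -1*122² = -1*14884 = -14884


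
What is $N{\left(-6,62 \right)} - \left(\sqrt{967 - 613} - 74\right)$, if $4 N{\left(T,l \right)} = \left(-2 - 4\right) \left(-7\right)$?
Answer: $\frac{169}{2} - \sqrt{354} \approx 65.685$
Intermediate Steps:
$N{\left(T,l \right)} = \frac{21}{2}$ ($N{\left(T,l \right)} = \frac{\left(-2 - 4\right) \left(-7\right)}{4} = \frac{\left(-6\right) \left(-7\right)}{4} = \frac{1}{4} \cdot 42 = \frac{21}{2}$)
$N{\left(-6,62 \right)} - \left(\sqrt{967 - 613} - 74\right) = \frac{21}{2} - \left(\sqrt{967 - 613} - 74\right) = \frac{21}{2} - \left(\sqrt{354} - 74\right) = \frac{21}{2} - \left(-74 + \sqrt{354}\right) = \frac{21}{2} + \left(74 - \sqrt{354}\right) = \frac{169}{2} - \sqrt{354}$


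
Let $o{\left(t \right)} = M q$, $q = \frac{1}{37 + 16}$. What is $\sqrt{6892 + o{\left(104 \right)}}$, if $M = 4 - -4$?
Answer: $\frac{2 \sqrt{4840013}}{53} \approx 83.019$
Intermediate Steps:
$M = 8$ ($M = 4 + 4 = 8$)
$q = \frac{1}{53} \approx 0.018868$
$o{\left(t \right)} = \frac{8}{53}$ ($o{\left(t \right)} = 8 \cdot \frac{1}{53} = \frac{8}{53}$)
$\sqrt{6892 + o{\left(104 \right)}} = \sqrt{6892 + \frac{8}{53}} = \sqrt{\frac{365284}{53}} = \frac{2 \sqrt{4840013}}{53}$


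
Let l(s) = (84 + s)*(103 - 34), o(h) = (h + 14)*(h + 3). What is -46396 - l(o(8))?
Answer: -68890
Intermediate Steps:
o(h) = (3 + h)*(14 + h) (o(h) = (14 + h)*(3 + h) = (3 + h)*(14 + h))
l(s) = 5796 + 69*s (l(s) = (84 + s)*69 = 5796 + 69*s)
-46396 - l(o(8)) = -46396 - (5796 + 69*(42 + 8² + 17*8)) = -46396 - (5796 + 69*(42 + 64 + 136)) = -46396 - (5796 + 69*242) = -46396 - (5796 + 16698) = -46396 - 1*22494 = -46396 - 22494 = -68890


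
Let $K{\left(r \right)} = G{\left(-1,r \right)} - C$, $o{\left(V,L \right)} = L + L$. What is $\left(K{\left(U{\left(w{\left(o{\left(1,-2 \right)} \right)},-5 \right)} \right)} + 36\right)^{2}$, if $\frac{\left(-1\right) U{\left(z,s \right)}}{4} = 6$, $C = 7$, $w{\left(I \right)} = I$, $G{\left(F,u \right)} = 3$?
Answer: $1024$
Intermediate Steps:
$o{\left(V,L \right)} = 2 L$
$U{\left(z,s \right)} = -24$ ($U{\left(z,s \right)} = \left(-4\right) 6 = -24$)
$K{\left(r \right)} = -4$ ($K{\left(r \right)} = 3 - 7 = -4$)
$\left(K{\left(U{\left(w{\left(o{\left(1,-2 \right)} \right)},-5 \right)} \right)} + 36\right)^{2} = \left(-4 + 36\right)^{2} = 32^{2} = 1024$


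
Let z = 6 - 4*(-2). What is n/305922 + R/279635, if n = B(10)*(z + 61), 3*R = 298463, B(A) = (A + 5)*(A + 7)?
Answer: 35783485337/85546498470 ≈ 0.41829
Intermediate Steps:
B(A) = (5 + A)*(7 + A)
z = 14 (z = 6 + 8 = 14)
R = 298463/3 (R = (⅓)*298463 = 298463/3 ≈ 99488.)
n = 19125 (n = (35 + 10² + 12*10)*(14 + 61) = (35 + 100 + 120)*75 = 255*75 = 19125)
n/305922 + R/279635 = 19125/305922 + (298463/3)/279635 = 19125*(1/305922) + (298463/3)*(1/279635) = 6375/101974 + 298463/838905 = 35783485337/85546498470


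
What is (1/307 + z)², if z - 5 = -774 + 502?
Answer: 6718753024/94249 ≈ 71287.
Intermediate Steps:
z = -267 (z = 5 + (-774 + 502) = 5 - 272 = -267)
(1/307 + z)² = (1/307 - 267)² = (-81968/307)² = 6718753024/94249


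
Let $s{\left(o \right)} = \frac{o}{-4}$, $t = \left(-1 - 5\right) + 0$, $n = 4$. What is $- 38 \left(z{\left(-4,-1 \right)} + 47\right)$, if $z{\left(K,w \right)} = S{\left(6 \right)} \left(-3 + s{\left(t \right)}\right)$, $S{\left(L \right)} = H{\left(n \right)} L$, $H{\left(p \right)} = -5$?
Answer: $-3496$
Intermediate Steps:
$S{\left(L \right)} = - 5 L$
$t = -6$ ($t = -6 + 0 = -6$)
$s{\left(o \right)} = - \frac{o}{4}$ ($s{\left(o \right)} = o \left(- \frac{1}{4}\right) = - \frac{o}{4}$)
$z{\left(K,w \right)} = 45$ ($z{\left(K,w \right)} = \left(-5\right) 6 \left(-3 - - \frac{3}{2}\right) = - 30 \left(-3 + \frac{3}{2}\right) = \left(-30\right) \left(- \frac{3}{2}\right) = 45$)
$- 38 \left(z{\left(-4,-1 \right)} + 47\right) = - 38 \left(45 + 47\right) = \left(-38\right) 92 = -3496$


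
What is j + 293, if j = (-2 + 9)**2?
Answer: 342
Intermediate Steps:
j = 49 (j = 7**2 = 49)
j + 293 = 49 + 293 = 342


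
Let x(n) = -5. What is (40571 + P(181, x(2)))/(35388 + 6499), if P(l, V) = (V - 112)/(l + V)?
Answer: 7140379/7372112 ≈ 0.96857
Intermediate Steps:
P(l, V) = (-112 + V)/(V + l)
(40571 + P(181, x(2)))/(35388 + 6499) = (40571 + (-112 - 5)/(-5 + 181))/(35388 + 6499) = (40571 - 117/176)/41887 = (40571 + (1/176)*(-117))*(1/41887) = (40571 - 117/176)*(1/41887) = (7140379/176)*(1/41887) = 7140379/7372112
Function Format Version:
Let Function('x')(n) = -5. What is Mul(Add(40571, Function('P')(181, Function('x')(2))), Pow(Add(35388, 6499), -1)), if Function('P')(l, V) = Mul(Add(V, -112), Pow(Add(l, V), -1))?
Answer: Rational(7140379, 7372112) ≈ 0.96857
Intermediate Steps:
Function('P')(l, V) = Mul(Pow(Add(V, l), -1), Add(-112, V)) (Function('P')(l, V) = Mul(Add(-112, V), Pow(Add(V, l), -1)) = Mul(Pow(Add(V, l), -1), Add(-112, V)))
Mul(Add(40571, Function('P')(181, Function('x')(2))), Pow(Add(35388, 6499), -1)) = Mul(Add(40571, Mul(Pow(Add(-5, 181), -1), Add(-112, -5))), Pow(Add(35388, 6499), -1)) = Mul(Add(40571, Mul(Pow(176, -1), -117)), Pow(41887, -1)) = Mul(Add(40571, Mul(Rational(1, 176), -117)), Rational(1, 41887)) = Mul(Add(40571, Rational(-117, 176)), Rational(1, 41887)) = Mul(Rational(7140379, 176), Rational(1, 41887)) = Rational(7140379, 7372112)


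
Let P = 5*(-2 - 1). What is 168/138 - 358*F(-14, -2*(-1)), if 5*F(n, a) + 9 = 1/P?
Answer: 1121924/1725 ≈ 650.39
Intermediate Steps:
P = -15 (P = 5*(-3) = -15)
F(n, a) = -136/75 (F(n, a) = -9/5 + (⅕)/(-15) = -9/5 + (⅕)*(-1/15) = -9/5 - 1/75 = -136/75)
168/138 - 358*F(-14, -2*(-1)) = 168/138 - 358*(-136/75) = 168*(1/138) + 48688/75 = 28/23 + 48688/75 = 1121924/1725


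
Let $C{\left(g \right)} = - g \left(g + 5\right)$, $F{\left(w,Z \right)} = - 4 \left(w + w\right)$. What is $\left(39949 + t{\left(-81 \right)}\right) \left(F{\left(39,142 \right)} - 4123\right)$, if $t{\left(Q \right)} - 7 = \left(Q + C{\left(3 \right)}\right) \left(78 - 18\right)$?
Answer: $-149264360$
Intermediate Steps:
$F{\left(w,Z \right)} = - 8 w$ ($F{\left(w,Z \right)} = - 4 \cdot 2 w = - 8 w$)
$C{\left(g \right)} = - g \left(5 + g\right)$
$t{\left(Q \right)} = -1433 + 60 Q$ ($t{\left(Q \right)} = 7 + \left(Q - 3 \left(5 + 3\right)\right) \left(78 - 18\right) = 7 + \left(Q - 3 \cdot 8\right) 60 = 7 + \left(Q - 24\right) 60 = 7 + \left(-24 + Q\right) 60 = 7 + \left(-1440 + 60 Q\right) = -1433 + 60 Q$)
$\left(39949 + t{\left(-81 \right)}\right) \left(F{\left(39,142 \right)} - 4123\right) = \left(39949 + \left(-1433 + 60 \left(-81\right)\right)\right) \left(\left(-8\right) 39 - 4123\right) = \left(39949 - 6293\right) \left(-312 - 4123\right) = \left(39949 - 6293\right) \left(-4435\right) = 33656 \left(-4435\right) = -149264360$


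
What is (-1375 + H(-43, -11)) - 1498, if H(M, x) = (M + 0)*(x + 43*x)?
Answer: 17939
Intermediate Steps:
H(M, x) = 44*M*x (H(M, x) = M*(44*x) = 44*M*x)
(-1375 + H(-43, -11)) - 1498 = (-1375 + 44*(-43)*(-11)) - 1498 = (-1375 + 20812) - 1498 = 19437 - 1498 = 17939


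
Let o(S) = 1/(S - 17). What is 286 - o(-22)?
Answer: 11155/39 ≈ 286.03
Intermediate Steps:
o(S) = 1/(-17 + S)
286 - o(-22) = 286 - 1/(-17 - 22) = 286 - 1/(-39) = 286 - 1*(-1/39) = 286 + 1/39 = 11155/39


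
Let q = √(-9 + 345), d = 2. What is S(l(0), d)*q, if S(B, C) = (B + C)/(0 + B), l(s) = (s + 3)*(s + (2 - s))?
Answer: 16*√21/3 ≈ 24.440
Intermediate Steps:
l(s) = 6 + 2*s (l(s) = (3 + s)*2 = 6 + 2*s)
S(B, C) = (B + C)/B
q = 4*√21 (q = √336 = 4*√21 ≈ 18.330)
S(l(0), d)*q = (((6 + 2*0) + 2)/(6 + 2*0))*(4*√21) = (((6 + 0) + 2)/(6 + 0))*(4*√21) = ((6 + 2)/6)*(4*√21) = ((⅙)*8)*(4*√21) = 4*(4*√21)/3 = 16*√21/3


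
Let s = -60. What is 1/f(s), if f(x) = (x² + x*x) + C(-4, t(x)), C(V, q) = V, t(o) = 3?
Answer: 1/7196 ≈ 0.00013897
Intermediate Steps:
f(x) = -4 + 2*x² (f(x) = (x² + x*x) - 4 = (x² + x²) - 4 = 2*x² - 4 = -4 + 2*x²)
1/f(s) = 1/(-4 + 2*(-60)²) = 1/(-4 + 2*3600) = 1/(-4 + 7200) = 1/7196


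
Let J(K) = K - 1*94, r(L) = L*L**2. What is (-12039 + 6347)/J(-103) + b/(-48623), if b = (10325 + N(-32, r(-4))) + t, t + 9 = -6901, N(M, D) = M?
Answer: 276095665/9578731 ≈ 28.824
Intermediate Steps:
r(L) = L**3
J(K) = -94 + K (J(K) = K - 94 = -94 + K)
t = -6910 (t = -9 - 6901 = -6910)
b = 3383 (b = (10325 - 32) - 6910 = 10293 - 6910 = 3383)
(-12039 + 6347)/J(-103) + b/(-48623) = (-12039 + 6347)/(-94 - 103) + 3383/(-48623) = -5692/(-197) + 3383*(-1/48623) = -5692*(-1/197) - 3383/48623 = 5692/197 - 3383/48623 = 276095665/9578731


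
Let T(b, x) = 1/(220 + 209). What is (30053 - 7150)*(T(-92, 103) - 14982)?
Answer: -147203925131/429 ≈ -3.4313e+8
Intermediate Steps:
T(b, x) = 1/429
(30053 - 7150)*(T(-92, 103) - 14982) = (30053 - 7150)*(1/429 - 14982) = 22903*(-6427277/429) = -147203925131/429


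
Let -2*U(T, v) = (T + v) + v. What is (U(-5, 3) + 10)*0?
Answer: 0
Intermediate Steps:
U(T, v) = -v - T/2 (U(T, v) = -((T + v) + v)/2 = -(T + 2*v)/2 = -v - T/2)
(U(-5, 3) + 10)*0 = ((-1*3 - ½*(-5)) + 10)*0 = ((-3 + 5/2) + 10)*0 = (-½ + 10)*0 = (19/2)*0 = 0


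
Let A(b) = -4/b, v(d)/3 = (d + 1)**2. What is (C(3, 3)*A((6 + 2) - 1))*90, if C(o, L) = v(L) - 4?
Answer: -15840/7 ≈ -2262.9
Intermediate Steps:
v(d) = 3*(1 + d)**2 (v(d) = 3*(d + 1)**2 = 3*(1 + d)**2)
C(o, L) = -4 + 3*(1 + L)**2 (C(o, L) = 3*(1 + L)**2 - 4 = -4 + 3*(1 + L)**2)
(C(3, 3)*A((6 + 2) - 1))*90 = ((-4 + 3*(1 + 3)**2)*(-4/((6 + 2) - 1)))*90 = ((-4 + 3*4**2)*(-4/(8 - 1)))*90 = ((-4 + 3*16)*(-4/7))*90 = ((-4 + 48)*(-4*1/7))*90 = (44*(-4/7))*90 = -176/7*90 = -15840/7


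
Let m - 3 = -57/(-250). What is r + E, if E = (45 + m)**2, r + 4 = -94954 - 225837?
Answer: -19904316251/62500 ≈ -3.1847e+5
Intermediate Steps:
m = 807/250 (m = 3 - 57/(-250) = 3 - 57*(-1/250) = 3 + 57/250 = 807/250 ≈ 3.2280)
r = -320795 (r = -4 + (-94954 - 225837) = -4 - 320791 = -320795)
E = 145371249/62500 (E = (45 + 807/250)**2 = (12057/250)**2 = 145371249/62500 ≈ 2325.9)
r + E = -320795 + 145371249/62500 = -19904316251/62500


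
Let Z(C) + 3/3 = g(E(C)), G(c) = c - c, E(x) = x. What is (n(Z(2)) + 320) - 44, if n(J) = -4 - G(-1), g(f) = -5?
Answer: 272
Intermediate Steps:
G(c) = 0
Z(C) = -6 (Z(C) = -1 - 5 = -6)
n(J) = -4 (n(J) = -4 - 1*0 = -4 + 0 = -4)
(n(Z(2)) + 320) - 44 = (-4 + 320) - 44 = 316 - 44 = 272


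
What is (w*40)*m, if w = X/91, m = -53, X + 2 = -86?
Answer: 186560/91 ≈ 2050.1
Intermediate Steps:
X = -88 (X = -2 - 86 = -88)
w = -88/91 ≈ -0.96703
(w*40)*m = -88/91*40*(-53) = -3520/91*(-53) = 186560/91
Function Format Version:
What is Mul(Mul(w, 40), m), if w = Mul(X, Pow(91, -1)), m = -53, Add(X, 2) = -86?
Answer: Rational(186560, 91) ≈ 2050.1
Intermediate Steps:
X = -88 (X = Add(-2, -86) = -88)
w = Rational(-88, 91) (w = Mul(-88, Pow(91, -1)) = Mul(-88, Rational(1, 91)) = Rational(-88, 91) ≈ -0.96703)
Mul(Mul(w, 40), m) = Mul(Mul(Rational(-88, 91), 40), -53) = Mul(Rational(-3520, 91), -53) = Rational(186560, 91)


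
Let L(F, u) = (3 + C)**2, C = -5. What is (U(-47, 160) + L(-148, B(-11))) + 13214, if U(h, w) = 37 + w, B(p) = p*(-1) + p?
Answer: 13415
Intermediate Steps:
B(p) = 0 (B(p) = -p + p = 0)
L(F, u) = 4 (L(F, u) = (3 - 5)**2 = (-2)**2 = 4)
(U(-47, 160) + L(-148, B(-11))) + 13214 = ((37 + 160) + 4) + 13214 = (197 + 4) + 13214 = 201 + 13214 = 13415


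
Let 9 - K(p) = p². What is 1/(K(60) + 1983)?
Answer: -1/1608 ≈ -0.00062189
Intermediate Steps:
K(p) = 9 - p²
1/(K(60) + 1983) = 1/((9 - 1*60²) + 1983) = 1/((9 - 1*3600) + 1983) = 1/((9 - 3600) + 1983) = 1/(-3591 + 1983) = 1/(-1608) = -1/1608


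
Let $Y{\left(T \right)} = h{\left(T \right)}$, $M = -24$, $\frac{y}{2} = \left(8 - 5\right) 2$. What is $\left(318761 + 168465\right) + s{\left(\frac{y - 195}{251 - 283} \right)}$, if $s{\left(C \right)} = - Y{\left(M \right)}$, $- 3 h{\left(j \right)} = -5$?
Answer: $\frac{1461673}{3} \approx 4.8722 \cdot 10^{5}$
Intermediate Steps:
$y = 12$ ($y = 2 \left(8 - 5\right) 2 = 2 \cdot 3 \cdot 2 = 2 \cdot 6 = 12$)
$h{\left(j \right)} = \frac{5}{3}$ ($h{\left(j \right)} = \left(- \frac{1}{3}\right) \left(-5\right) = \frac{5}{3}$)
$Y{\left(T \right)} = \frac{5}{3}$
$s{\left(C \right)} = - \frac{5}{3}$ ($s{\left(C \right)} = \left(-1\right) \frac{5}{3} = - \frac{5}{3}$)
$\left(318761 + 168465\right) + s{\left(\frac{y - 195}{251 - 283} \right)} = \left(318761 + 168465\right) - \frac{5}{3} = 487226 - \frac{5}{3} = \frac{1461673}{3}$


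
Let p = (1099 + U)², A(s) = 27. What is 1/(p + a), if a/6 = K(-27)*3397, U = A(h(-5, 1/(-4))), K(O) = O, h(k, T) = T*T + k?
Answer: 1/717562 ≈ 1.3936e-6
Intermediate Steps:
h(k, T) = k + T² (h(k, T) = T² + k = k + T²)
U = 27
a = -550314 (a = 6*(-27*3397) = 6*(-91719) = -550314)
p = 1267876 (p = (1099 + 27)² = 1126² = 1267876)
1/(p + a) = 1/(1267876 - 550314) = 1/717562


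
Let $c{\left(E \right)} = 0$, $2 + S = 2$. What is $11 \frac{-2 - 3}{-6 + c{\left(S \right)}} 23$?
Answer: $\frac{1265}{6} \approx 210.83$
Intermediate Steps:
$S = 0$ ($S = -2 + 2 = 0$)
$11 \frac{-2 - 3}{-6 + c{\left(S \right)}} 23 = 11 \frac{-2 - 3}{-6 + 0} \cdot 23 = 11 \left(- \frac{5}{-6}\right) 23 = 11 \left(\left(-5\right) \left(- \frac{1}{6}\right)\right) 23 = 11 \cdot \frac{5}{6} \cdot 23 = \frac{55}{6} \cdot 23 = \frac{1265}{6}$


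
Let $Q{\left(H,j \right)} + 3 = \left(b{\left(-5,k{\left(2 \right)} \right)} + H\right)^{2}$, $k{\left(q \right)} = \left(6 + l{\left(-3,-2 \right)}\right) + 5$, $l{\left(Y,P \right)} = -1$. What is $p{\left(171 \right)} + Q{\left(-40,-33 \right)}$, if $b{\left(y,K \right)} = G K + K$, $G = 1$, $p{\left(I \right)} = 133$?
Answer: $530$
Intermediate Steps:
$k{\left(q \right)} = 10$ ($k{\left(q \right)} = \left(6 - 1\right) + 5 = 5 + 5 = 10$)
$b{\left(y,K \right)} = 2 K$ ($b{\left(y,K \right)} = 1 K + K = K + K = 2 K$)
$Q{\left(H,j \right)} = -3 + \left(20 + H\right)^{2}$ ($Q{\left(H,j \right)} = -3 + \left(2 \cdot 10 + H\right)^{2} = -3 + \left(20 + H\right)^{2}$)
$p{\left(171 \right)} + Q{\left(-40,-33 \right)} = 133 - \left(3 - \left(20 - 40\right)^{2}\right) = 133 - \left(3 - \left(-20\right)^{2}\right) = 133 + \left(-3 + 400\right) = 133 + 397 = 530$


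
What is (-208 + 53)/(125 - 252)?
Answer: 155/127 ≈ 1.2205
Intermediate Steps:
(-208 + 53)/(125 - 252) = -155/(-127) = -155*(-1/127) = 155/127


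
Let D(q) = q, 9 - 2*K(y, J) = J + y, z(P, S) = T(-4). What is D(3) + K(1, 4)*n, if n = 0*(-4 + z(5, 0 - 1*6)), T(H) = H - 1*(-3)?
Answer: 3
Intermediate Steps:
T(H) = 3 + H (T(H) = H + 3 = 3 + H)
z(P, S) = -1 (z(P, S) = 3 - 4 = -1)
K(y, J) = 9/2 - J/2 - y/2 (K(y, J) = 9/2 - (J + y)/2 = 9/2 + (-J/2 - y/2) = 9/2 - J/2 - y/2)
n = 0 (n = 0*(-4 - 1) = 0*(-5) = 0)
D(3) + K(1, 4)*n = 3 + (9/2 - 1/2*4 - 1/2*1)*0 = 3 + (9/2 - 2 - 1/2)*0 = 3 + 2*0 = 3 + 0 = 3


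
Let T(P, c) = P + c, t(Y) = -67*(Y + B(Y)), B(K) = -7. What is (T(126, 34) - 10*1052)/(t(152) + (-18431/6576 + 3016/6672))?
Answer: 450938240/422965737 ≈ 1.0661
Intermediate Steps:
t(Y) = 469 - 67*Y (t(Y) = -67*(Y - 7) = -67*(-7 + Y) = 469 - 67*Y)
(T(126, 34) - 10*1052)/(t(152) + (-18431/6576 + 3016/6672)) = ((126 + 34) - 10*1052)/((469 - 67*152) + (-18431/6576 + 3016/6672)) = (160 - 10520)/((469 - 10184) + (-18431*1/6576 + 3016*(1/6672))) = -10360/(-9715 + (-18431/6576 + 377/834)) = -10360/(-9715 - 716239/304688) = -10360/(-2960760159/304688) = -10360*(-304688/2960760159) = 450938240/422965737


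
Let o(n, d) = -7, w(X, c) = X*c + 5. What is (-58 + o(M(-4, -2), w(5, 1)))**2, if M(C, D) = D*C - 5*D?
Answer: 4225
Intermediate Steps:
w(X, c) = 5 + X*c
M(C, D) = -5*D + C*D (M(C, D) = C*D - 5*D = -5*D + C*D)
(-58 + o(M(-4, -2), w(5, 1)))**2 = (-58 - 7)**2 = (-65)**2 = 4225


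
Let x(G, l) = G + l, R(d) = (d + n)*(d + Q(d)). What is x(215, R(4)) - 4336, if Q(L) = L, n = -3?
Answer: -4113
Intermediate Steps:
R(d) = 2*d*(-3 + d) (R(d) = (d - 3)*(d + d) = (-3 + d)*(2*d) = 2*d*(-3 + d))
x(215, R(4)) - 4336 = (215 + 2*4*(-3 + 4)) - 4336 = (215 + 2*4*1) - 4336 = (215 + 8) - 4336 = 223 - 4336 = -4113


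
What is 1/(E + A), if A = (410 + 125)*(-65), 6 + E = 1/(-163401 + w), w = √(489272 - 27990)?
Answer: -464316359569870/16149387305041273561 + √461282/32298774610082547122 ≈ -2.8751e-5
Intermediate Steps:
w = √461282 ≈ 679.18
E = -6 + 1/(-163401 + √461282) ≈ -6.0000
A = -34775 (A = 535*(-65) = -34775)
1/(E + A) = 1/((-160196716515/26699425519 - √461282/26699425519) - 34775) = 1/(-928632719139740/26699425519 - √461282/26699425519)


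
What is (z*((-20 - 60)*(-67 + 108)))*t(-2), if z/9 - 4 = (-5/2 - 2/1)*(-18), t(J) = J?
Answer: 5018400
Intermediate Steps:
z = 765 (z = 36 + 9*((-5/2 - 2/1)*(-18)) = 36 + 9*((-5*1/2 - 2*1)*(-18)) = 36 + 9*((-5/2 - 2)*(-18)) = 36 + 9*(-9/2*(-18)) = 36 + 9*81 = 36 + 729 = 765)
(z*((-20 - 60)*(-67 + 108)))*t(-2) = (765*((-20 - 60)*(-67 + 108)))*(-2) = (765*(-80*41))*(-2) = (765*(-3280))*(-2) = -2509200*(-2) = 5018400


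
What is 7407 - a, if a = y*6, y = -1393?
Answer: 15765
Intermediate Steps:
a = -8358 (a = -1393*6 = -8358)
7407 - a = 7407 - 1*(-8358) = 7407 + 8358 = 15765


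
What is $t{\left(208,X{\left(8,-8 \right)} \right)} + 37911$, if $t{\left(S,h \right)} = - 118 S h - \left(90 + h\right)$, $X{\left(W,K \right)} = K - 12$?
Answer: $528721$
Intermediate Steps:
$X{\left(W,K \right)} = -12 + K$
$t{\left(S,h \right)} = -90 - h - 118 S h$ ($t{\left(S,h \right)} = - 118 S h - \left(90 + h\right) = -90 - h - 118 S h$)
$t{\left(208,X{\left(8,-8 \right)} \right)} + 37911 = \left(-90 - \left(-12 - 8\right) - 24544 \left(-12 - 8\right)\right) + 37911 = \left(-90 - -20 - 24544 \left(-20\right)\right) + 37911 = \left(-90 + 20 + 490880\right) + 37911 = 490810 + 37911 = 528721$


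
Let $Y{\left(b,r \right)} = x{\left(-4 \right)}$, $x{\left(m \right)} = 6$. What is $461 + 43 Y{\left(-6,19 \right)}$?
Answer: $719$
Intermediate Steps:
$Y{\left(b,r \right)} = 6$
$461 + 43 Y{\left(-6,19 \right)} = 461 + 43 \cdot 6 = 461 + 258 = 719$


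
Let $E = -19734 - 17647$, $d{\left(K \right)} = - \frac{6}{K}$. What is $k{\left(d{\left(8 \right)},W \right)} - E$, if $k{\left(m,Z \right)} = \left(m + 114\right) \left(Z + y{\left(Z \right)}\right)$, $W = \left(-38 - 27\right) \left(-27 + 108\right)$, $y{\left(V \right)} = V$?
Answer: $- \frac{2310283}{2} \approx -1.1551 \cdot 10^{6}$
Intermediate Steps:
$W = -5265$ ($W = \left(-65\right) 81 = -5265$)
$k{\left(m,Z \right)} = 2 Z \left(114 + m\right)$ ($k{\left(m,Z \right)} = \left(m + 114\right) \left(Z + Z\right) = \left(114 + m\right) 2 Z = 2 Z \left(114 + m\right)$)
$E = -37381$
$k{\left(d{\left(8 \right)},W \right)} - E = 2 \left(-5265\right) \left(114 - \frac{6}{8}\right) - -37381 = 2 \left(-5265\right) \left(114 - \frac{3}{4}\right) + 37381 = 2 \left(-5265\right) \frac{453}{4} + 37381 = - \frac{2385045}{2} + 37381 = - \frac{2310283}{2}$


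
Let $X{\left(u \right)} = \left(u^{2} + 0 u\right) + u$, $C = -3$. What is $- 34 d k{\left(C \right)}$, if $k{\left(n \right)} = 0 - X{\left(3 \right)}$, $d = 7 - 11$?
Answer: $-1632$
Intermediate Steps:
$X{\left(u \right)} = u + u^{2}$ ($X{\left(u \right)} = \left(u^{2} + 0\right) + u = u^{2} + u = u + u^{2}$)
$d = -4$ ($d = 7 - 11 = -4$)
$k{\left(n \right)} = -12$ ($k{\left(n \right)} = 0 - 3 \left(1 + 3\right) = 0 - 3 \cdot 4 = 0 - 12 = -12$)
$- 34 d k{\left(C \right)} = \left(-34\right) \left(-4\right) \left(-12\right) = 136 \left(-12\right) = -1632$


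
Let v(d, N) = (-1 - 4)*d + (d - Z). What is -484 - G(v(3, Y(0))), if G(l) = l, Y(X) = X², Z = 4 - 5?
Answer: -473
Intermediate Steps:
Z = -1
v(d, N) = 1 - 4*d (v(d, N) = (-1 - 4)*d + (d - 1*(-1)) = -5*d + (d + 1) = -5*d + (1 + d) = 1 - 4*d)
-484 - G(v(3, Y(0))) = -484 - (1 - 4*3) = -484 - (1 - 12) = -484 - 1*(-11) = -484 + 11 = -473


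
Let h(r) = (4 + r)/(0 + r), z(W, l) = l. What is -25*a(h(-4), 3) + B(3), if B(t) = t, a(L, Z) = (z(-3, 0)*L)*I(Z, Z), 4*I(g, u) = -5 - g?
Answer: 3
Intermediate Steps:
I(g, u) = -5/4 - g/4 (I(g, u) = (-5 - g)/4 = -5/4 - g/4)
h(r) = (4 + r)/r
a(L, Z) = 0 (a(L, Z) = (0*L)*(-5/4 - Z/4) = 0*(-5/4 - Z/4) = 0)
-25*a(h(-4), 3) + B(3) = -25*0 + 3 = 0 + 3 = 3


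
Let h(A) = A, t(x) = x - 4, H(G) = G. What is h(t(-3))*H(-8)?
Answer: 56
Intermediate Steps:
t(x) = -4 + x
h(t(-3))*H(-8) = (-4 - 3)*(-8) = -7*(-8) = 56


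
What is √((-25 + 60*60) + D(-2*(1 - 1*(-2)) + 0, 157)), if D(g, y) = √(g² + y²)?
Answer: √(3575 + √24685) ≈ 61.091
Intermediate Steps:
√((-25 + 60*60) + D(-2*(1 - 1*(-2)) + 0, 157)) = √((-25 + 60*60) + √((-2*(1 - 1*(-2)) + 0)² + 157²)) = √((-25 + 3600) + √((-2*(1 + 2) + 0)² + 24649)) = √(3575 + √((-2*3 + 0)² + 24649)) = √(3575 + √((-6 + 0)² + 24649)) = √(3575 + √((-6)² + 24649)) = √(3575 + √(36 + 24649)) = √(3575 + √24685)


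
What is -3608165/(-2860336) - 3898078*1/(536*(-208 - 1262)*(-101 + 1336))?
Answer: 11586142568527/9155721010800 ≈ 1.2655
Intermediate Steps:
-3608165/(-2860336) - 3898078*1/(536*(-208 - 1262)*(-101 + 1336)) = -3608165*(-1/2860336) - 3898078/(536*(1235*(-1470))) = 3608165/2860336 - 3898078/(536*(-1815450)) = 3608165/2860336 - 3898078/(-973081200) = 3608165/2860336 - 3898078*(-1/973081200) = 3608165/2860336 + 102581/25607400 = 11586142568527/9155721010800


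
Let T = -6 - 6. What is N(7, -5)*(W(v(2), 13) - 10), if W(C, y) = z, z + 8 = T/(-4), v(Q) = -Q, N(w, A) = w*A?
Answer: 525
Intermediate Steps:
T = -12
N(w, A) = A*w
z = -5 (z = -8 - 12/(-4) = -8 - 12*(-1/4) = -8 + 3 = -5)
W(C, y) = -5
N(7, -5)*(W(v(2), 13) - 10) = (-5*7)*(-5 - 10) = -35*(-15) = 525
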